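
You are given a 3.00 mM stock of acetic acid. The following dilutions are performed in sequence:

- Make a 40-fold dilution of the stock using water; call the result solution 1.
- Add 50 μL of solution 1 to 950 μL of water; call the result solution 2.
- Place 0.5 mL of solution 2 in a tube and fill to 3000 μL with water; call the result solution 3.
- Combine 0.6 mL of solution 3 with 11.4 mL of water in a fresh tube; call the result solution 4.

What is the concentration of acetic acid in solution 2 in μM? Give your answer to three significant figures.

3.75 μM

Step 1: 40-fold → factor 40
Step 2: 50 μL + 950 μL = 1000 μL total → factor 1000/50 = 20
Dilution factor through solution 2 = 40 × 20 = 800
[solution 2] = 3.00 mM / 800 = 0.003750 mM = 3.75 μM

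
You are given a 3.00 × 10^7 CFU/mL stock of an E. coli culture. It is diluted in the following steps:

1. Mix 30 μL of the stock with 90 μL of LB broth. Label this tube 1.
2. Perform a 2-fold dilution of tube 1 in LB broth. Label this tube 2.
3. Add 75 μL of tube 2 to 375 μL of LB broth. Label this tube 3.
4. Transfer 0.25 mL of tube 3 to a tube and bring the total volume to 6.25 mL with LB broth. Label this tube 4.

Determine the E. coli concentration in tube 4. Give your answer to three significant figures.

2.50 × 10^4 CFU/mL

Step 1: 30 μL + 90 μL = 120 μL total → factor 120/30 = 4
Step 2: 2-fold → factor 2
Step 3: 75 μL + 375 μL = 450 μL total → factor 450/75 = 6
Step 4: 0.25 mL brought to 6.25 mL → factor 6.25/0.25 = 25
Overall dilution factor = 4 × 2 × 6 × 25 = 1200
Final = 3.00 × 10^7 CFU/mL / 1200 = 2.50 × 10^4 CFU/mL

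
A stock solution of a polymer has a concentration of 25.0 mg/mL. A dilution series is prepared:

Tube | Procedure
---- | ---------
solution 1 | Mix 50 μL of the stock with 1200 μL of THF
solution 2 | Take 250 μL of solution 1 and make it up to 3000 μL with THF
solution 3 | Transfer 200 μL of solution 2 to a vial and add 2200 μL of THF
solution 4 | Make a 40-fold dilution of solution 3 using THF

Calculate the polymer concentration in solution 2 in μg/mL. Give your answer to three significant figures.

Step 1: 50 μL + 1200 μL = 1250 μL total → factor 1250/50 = 25
Step 2: 250 μL brought to 3000 μL → factor 3000/250 = 12
Dilution factor through solution 2 = 25 × 12 = 300
[solution 2] = 25.0 mg/mL / 300 = 0.08333 mg/mL = 83.3 μg/mL

83.3 μg/mL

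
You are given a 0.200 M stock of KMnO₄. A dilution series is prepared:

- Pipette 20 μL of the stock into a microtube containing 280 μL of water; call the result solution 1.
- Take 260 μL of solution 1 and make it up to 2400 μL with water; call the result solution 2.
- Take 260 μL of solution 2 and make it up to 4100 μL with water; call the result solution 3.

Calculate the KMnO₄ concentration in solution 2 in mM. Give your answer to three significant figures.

Step 1: 20 μL + 280 μL = 300 μL total → factor 300/20 = 15
Step 2: 260 μL brought to 2400 μL → factor 2400/260 = 9.2308
Dilution factor through solution 2 = 15 × 9.2308 = 138.46
[solution 2] = 0.200 M / 138.46 = 0.001444 M = 1.44 mM

1.44 mM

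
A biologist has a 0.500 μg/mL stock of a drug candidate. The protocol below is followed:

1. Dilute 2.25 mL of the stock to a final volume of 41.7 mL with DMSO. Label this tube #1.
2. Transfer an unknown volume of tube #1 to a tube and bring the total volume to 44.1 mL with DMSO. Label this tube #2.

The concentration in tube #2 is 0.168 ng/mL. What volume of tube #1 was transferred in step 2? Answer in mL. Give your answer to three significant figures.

Step 1: 2.25 mL brought to 41.7 mL → factor 41.7/2.25 = 18.533
Step 2: v brought to 44.1 mL → factor = 44.1 mL/v
Product of known-step factors = 18.533
Overall factor = 0.500 μg/mL / (0.168 ng/mL) = 2976.2
Step-2 factor = 2976.2 / 18.533 = 160.59
v = 44.1 mL / 160.59 = 0.275 mL

0.275 mL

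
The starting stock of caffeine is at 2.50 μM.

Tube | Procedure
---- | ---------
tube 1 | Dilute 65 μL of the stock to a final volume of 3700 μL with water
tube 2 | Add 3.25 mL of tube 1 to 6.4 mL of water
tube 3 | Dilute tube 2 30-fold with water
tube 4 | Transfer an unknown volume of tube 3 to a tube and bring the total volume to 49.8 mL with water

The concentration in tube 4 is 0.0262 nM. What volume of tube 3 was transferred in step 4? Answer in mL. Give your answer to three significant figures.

2.65 mL

Step 1: 65 μL brought to 3700 μL → factor 3700/65 = 56.923
Step 2: 3.25 mL + 6.4 mL = 9.65 mL total → factor 9.65/3.25 = 2.9692
Step 3: 30-fold → factor 30
Step 4: v brought to 49.8 mL → factor = 49.8 mL/v
Product of known-step factors = 5070.5
Overall factor = 2.50 μM / (0.0262 nM) = 95420
Step-4 factor = 95420 / 5070.5 = 18.819
v = 49.8 mL / 18.819 = 2.65 mL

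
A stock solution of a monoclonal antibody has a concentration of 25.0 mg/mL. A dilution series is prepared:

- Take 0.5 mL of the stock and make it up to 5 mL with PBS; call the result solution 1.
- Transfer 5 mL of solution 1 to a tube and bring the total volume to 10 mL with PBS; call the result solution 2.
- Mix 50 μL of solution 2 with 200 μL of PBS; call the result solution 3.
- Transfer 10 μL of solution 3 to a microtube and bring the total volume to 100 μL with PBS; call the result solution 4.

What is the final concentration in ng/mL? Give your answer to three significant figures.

Step 1: 0.5 mL brought to 5 mL → factor 5/0.5 = 10
Step 2: 5 mL brought to 10 mL → factor 10/5 = 2
Step 3: 50 μL + 200 μL = 250 μL total → factor 250/50 = 5
Step 4: 10 μL brought to 100 μL → factor 100/10 = 10
Overall dilution factor = 10 × 2 × 5 × 10 = 1000
Final = 25.0 mg/mL / 1000 = 0.02500 mg/mL = 2.50 × 10^4 ng/mL

2.50 × 10^4 ng/mL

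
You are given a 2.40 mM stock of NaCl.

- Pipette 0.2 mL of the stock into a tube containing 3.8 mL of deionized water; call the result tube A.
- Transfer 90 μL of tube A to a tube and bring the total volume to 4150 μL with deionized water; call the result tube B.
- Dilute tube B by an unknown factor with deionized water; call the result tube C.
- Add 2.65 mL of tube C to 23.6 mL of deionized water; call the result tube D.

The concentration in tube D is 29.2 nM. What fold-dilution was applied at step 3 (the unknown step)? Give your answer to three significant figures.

9.00-fold

Step 1: 0.2 mL + 3.8 mL = 4 mL total → factor 4/0.2 = 20
Step 2: 90 μL brought to 4150 μL → factor 4150/90 = 46.111
Step 3: unknown factor x
Step 4: 2.65 mL + 23.6 mL = 26.25 mL total → factor 26.25/2.65 = 9.9057
Product of known-step factors = 9135.2
Overall factor = 2.40 mM / (29.2 nM) = 82192
x = 82192 / 9135.2 = 9.00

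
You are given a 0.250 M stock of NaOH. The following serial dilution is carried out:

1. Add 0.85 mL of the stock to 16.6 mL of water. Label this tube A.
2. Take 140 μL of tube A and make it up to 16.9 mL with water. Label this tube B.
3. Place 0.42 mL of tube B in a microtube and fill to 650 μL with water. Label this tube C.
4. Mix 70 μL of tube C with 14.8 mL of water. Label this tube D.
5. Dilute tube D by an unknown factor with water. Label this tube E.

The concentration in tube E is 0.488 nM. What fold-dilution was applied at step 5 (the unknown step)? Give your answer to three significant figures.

Step 1: 0.85 mL + 16.6 mL = 17.45 mL total → factor 17.45/0.85 = 20.529
Step 2: 140 μL brought to 16.9 mL → factor 16900/140 = 120.71
Step 3: 0.42 mL brought to 650 μL → factor 0.65/0.42 = 1.5476
Step 4: 70 μL + 14.8 mL = 14870 μL total → factor 14870/70 = 212.43
Step 5: unknown factor x
Product of known-step factors = 8.1473 × 10^5
Overall factor = 0.250 M / (0.488 nM) = 5.123 × 10^8
x = 5.123 × 10^8 / 8.1473 × 10^5 = 629

629-fold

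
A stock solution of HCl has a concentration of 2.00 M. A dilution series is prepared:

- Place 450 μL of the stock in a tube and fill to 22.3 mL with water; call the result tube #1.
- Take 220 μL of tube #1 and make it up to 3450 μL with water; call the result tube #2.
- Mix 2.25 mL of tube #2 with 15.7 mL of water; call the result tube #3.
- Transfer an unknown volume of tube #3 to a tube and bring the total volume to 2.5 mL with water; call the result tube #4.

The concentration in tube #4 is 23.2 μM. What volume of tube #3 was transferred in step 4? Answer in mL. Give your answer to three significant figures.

Step 1: 450 μL brought to 22.3 mL → factor 22300/450 = 49.556
Step 2: 220 μL brought to 3450 μL → factor 3450/220 = 15.682
Step 3: 2.25 mL + 15.7 mL = 17.95 mL total → factor 17.95/2.25 = 7.9778
Step 4: v brought to 2.5 mL → factor = 2.5 mL/v
Product of known-step factors = 6199.7
Overall factor = 2.00 M / (23.2 μM) = 86207
Step-4 factor = 86207 / 6199.7 = 13.905
v = 2.5 mL / 13.905 = 0.180 mL

0.180 mL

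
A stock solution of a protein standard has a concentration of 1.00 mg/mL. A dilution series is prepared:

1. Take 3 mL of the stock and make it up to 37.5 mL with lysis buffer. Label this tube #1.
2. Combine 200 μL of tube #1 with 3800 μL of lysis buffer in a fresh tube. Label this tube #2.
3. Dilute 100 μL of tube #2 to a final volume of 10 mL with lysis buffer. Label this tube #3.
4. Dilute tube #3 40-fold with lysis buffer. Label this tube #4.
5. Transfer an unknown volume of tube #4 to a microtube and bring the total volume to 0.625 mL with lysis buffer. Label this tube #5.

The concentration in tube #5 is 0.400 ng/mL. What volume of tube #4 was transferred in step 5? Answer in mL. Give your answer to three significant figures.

0.250 mL

Step 1: 3 mL brought to 37.5 mL → factor 37.5/3 = 12.5
Step 2: 200 μL + 3800 μL = 4000 μL total → factor 4000/200 = 20
Step 3: 100 μL brought to 10 mL → factor 10000/100 = 100
Step 4: 40-fold → factor 40
Step 5: v brought to 0.625 mL → factor = 0.625 mL/v
Product of known-step factors = 1 × 10^6
Overall factor = 1.00 mg/mL / (0.400 ng/mL) = 2.5 × 10^6
Step-5 factor = 2.5 × 10^6 / 1 × 10^6 = 2.5
v = 0.625 mL / 2.5 = 0.250 mL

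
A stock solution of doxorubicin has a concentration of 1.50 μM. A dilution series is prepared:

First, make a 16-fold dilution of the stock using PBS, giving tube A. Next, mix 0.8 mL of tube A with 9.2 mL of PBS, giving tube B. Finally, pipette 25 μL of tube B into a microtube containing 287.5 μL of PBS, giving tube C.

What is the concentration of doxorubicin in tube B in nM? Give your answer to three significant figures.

7.50 nM

Step 1: 16-fold → factor 16
Step 2: 0.8 mL + 9.2 mL = 10 mL total → factor 10/0.8 = 12.5
Dilution factor through tube B = 16 × 12.5 = 200
[tube B] = 1.50 μM / 200 = 0.007500 μM = 7.50 nM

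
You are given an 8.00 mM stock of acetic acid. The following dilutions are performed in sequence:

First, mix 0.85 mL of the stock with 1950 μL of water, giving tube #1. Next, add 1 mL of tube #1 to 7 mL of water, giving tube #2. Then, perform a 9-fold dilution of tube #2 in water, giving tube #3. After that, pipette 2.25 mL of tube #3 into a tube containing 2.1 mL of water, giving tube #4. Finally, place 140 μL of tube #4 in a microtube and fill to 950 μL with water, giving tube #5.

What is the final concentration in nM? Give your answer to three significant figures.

2.57 × 10^3 nM

Step 1: 0.85 mL + 1950 μL = 2.8 mL total → factor 2.8/0.85 = 3.2941
Step 2: 1 mL + 7 mL = 8 mL total → factor 8/1 = 8
Step 3: 9-fold → factor 9
Step 4: 2.25 mL + 2.1 mL = 4.35 mL total → factor 4.35/2.25 = 1.9333
Step 5: 140 μL brought to 950 μL → factor 950/140 = 6.7857
Overall dilution factor = 3.2941 × 8 × 9 × 1.9333 × 6.7857 = 3111.5
Final = 8.00 mM / 3111.5 = 0.002571 mM = 2.57 × 10^3 nM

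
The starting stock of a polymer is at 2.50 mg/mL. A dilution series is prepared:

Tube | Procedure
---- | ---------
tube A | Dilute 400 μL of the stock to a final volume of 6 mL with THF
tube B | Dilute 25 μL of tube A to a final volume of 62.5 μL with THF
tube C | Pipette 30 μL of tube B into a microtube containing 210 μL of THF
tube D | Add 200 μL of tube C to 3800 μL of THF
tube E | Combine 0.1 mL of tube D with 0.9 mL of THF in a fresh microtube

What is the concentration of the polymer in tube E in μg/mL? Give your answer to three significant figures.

0.0417 μg/mL

Step 1: 400 μL brought to 6 mL → factor 6000/400 = 15
Step 2: 25 μL brought to 62.5 μL → factor 62.5/25 = 2.5
Step 3: 30 μL + 210 μL = 240 μL total → factor 240/30 = 8
Step 4: 200 μL + 3800 μL = 4000 μL total → factor 4000/200 = 20
Step 5: 0.1 mL + 0.9 mL = 1 mL total → factor 1/0.1 = 10
Overall dilution factor = 15 × 2.5 × 8 × 20 × 10 = 60000
Final = 2.50 mg/mL / 60000 = 4.167 × 10^-5 mg/mL = 0.0417 μg/mL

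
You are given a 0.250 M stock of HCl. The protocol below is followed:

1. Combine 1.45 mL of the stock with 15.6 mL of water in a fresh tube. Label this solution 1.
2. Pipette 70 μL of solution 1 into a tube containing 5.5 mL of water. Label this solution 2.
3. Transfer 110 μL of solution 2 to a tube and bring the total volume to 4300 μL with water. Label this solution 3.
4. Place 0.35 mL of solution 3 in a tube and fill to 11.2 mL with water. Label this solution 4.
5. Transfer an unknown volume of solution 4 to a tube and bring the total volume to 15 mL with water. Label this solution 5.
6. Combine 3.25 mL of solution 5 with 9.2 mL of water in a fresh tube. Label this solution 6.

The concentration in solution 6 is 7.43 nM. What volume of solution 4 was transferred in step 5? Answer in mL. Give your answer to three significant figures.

2.00 mL

Step 1: 1.45 mL + 15.6 mL = 17.05 mL total → factor 17.05/1.45 = 11.759
Step 2: 70 μL + 5.5 mL = 5570 μL total → factor 5570/70 = 79.571
Step 3: 110 μL brought to 4300 μL → factor 4300/110 = 39.091
Step 4: 0.35 mL brought to 11.2 mL → factor 11.2/0.35 = 32
Step 5: v brought to 15 mL → factor = 15 mL/v
Step 6: 3.25 mL + 9.2 mL = 12.45 mL total → factor 12.45/3.25 = 3.8308
Product of known-step factors = 4.4836 × 10^6
Overall factor = 0.250 M / (7.43 nM) = 3.3647 × 10^7
Step-5 factor = 3.3647 × 10^7 / 4.4836 × 10^6 = 7.5046
v = 15 mL / 7.5046 = 2.00 mL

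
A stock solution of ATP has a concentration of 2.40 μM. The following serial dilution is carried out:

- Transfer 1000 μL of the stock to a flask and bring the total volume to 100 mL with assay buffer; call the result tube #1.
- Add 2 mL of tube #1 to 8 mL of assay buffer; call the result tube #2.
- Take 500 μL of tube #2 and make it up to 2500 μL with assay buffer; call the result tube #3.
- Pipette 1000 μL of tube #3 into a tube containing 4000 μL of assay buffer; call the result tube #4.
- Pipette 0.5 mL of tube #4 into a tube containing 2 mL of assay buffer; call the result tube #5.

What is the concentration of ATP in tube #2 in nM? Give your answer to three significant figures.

Step 1: 1000 μL brought to 100 mL → factor 1 × 10^5/1000 = 100
Step 2: 2 mL + 8 mL = 10 mL total → factor 10/2 = 5
Dilution factor through tube #2 = 100 × 5 = 500
[tube #2] = 2.40 μM / 500 = 0.004800 μM = 4.80 nM

4.80 nM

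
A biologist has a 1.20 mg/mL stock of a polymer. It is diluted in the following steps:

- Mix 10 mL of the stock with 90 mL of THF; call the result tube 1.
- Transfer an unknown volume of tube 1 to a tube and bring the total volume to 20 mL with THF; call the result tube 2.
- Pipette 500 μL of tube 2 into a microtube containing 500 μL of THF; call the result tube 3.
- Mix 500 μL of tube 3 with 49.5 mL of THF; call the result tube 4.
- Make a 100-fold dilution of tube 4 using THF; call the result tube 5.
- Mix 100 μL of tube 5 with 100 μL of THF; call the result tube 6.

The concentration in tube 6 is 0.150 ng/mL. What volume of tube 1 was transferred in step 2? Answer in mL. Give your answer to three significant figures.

1.00 mL

Step 1: 10 mL + 90 mL = 100 mL total → factor 100/10 = 10
Step 2: v brought to 20 mL → factor = 20 mL/v
Step 3: 500 μL + 500 μL = 1000 μL total → factor 1000/500 = 2
Step 4: 500 μL + 49.5 mL = 50000 μL total → factor 50000/500 = 100
Step 5: 100-fold → factor 100
Step 6: 100 μL + 100 μL = 200 μL total → factor 200/100 = 2
Product of known-step factors = 4 × 10^5
Overall factor = 1.20 mg/mL / (0.150 ng/mL) = 8 × 10^6
Step-2 factor = 8 × 10^6 / 4 × 10^5 = 20
v = 20 mL / 20 = 1.00 mL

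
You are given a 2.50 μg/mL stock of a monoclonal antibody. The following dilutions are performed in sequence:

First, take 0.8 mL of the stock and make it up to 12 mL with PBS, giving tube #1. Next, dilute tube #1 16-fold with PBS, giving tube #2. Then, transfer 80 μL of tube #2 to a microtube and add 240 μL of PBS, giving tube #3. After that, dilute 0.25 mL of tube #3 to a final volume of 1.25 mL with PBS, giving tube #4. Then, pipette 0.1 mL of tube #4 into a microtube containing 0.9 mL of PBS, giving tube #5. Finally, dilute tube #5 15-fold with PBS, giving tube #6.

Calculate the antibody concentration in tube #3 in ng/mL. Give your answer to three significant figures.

Step 1: 0.8 mL brought to 12 mL → factor 12/0.8 = 15
Step 2: 16-fold → factor 16
Step 3: 80 μL + 240 μL = 320 μL total → factor 320/80 = 4
Dilution factor through tube #3 = 15 × 16 × 4 = 960
[tube #3] = 2.50 μg/mL / 960 = 0.002604 μg/mL = 2.60 ng/mL

2.60 ng/mL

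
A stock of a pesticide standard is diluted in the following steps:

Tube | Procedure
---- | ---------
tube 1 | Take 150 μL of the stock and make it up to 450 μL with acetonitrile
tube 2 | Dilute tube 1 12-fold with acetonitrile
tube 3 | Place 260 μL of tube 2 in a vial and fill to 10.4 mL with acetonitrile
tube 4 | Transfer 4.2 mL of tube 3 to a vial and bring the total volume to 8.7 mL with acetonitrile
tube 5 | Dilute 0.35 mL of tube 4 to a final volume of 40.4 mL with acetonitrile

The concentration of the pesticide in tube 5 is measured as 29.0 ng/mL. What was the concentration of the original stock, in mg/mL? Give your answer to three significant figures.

9.98 mg/mL

Step 1: 150 μL brought to 450 μL → factor 450/150 = 3
Step 2: 12-fold → factor 12
Step 3: 260 μL brought to 10.4 mL → factor 10400/260 = 40
Step 4: 4.2 mL brought to 8.7 mL → factor 8.7/4.2 = 2.0714
Step 5: 0.35 mL brought to 40.4 mL → factor 40.4/0.35 = 115.43
Overall dilution factor = 3 × 12 × 40 × 2.0714 × 115.43 = 3.4431 × 10^5
Stock = 29.0 ng/mL × 3.4431 × 10^5 = 9.985 × 10^6 ng/mL = 9.98 mg/mL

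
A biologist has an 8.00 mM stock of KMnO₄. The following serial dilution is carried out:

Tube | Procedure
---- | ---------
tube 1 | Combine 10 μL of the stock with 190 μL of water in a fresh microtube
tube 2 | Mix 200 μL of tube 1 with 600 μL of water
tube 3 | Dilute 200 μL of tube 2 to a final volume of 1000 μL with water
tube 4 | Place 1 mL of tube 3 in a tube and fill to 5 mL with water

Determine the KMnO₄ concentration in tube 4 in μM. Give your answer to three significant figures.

Step 1: 10 μL + 190 μL = 200 μL total → factor 200/10 = 20
Step 2: 200 μL + 600 μL = 800 μL total → factor 800/200 = 4
Step 3: 200 μL brought to 1000 μL → factor 1000/200 = 5
Step 4: 1 mL brought to 5 mL → factor 5/1 = 5
Overall dilution factor = 20 × 4 × 5 × 5 = 2000
Final = 8.00 mM / 2000 = 0.004000 mM = 4.00 μM

4.00 μM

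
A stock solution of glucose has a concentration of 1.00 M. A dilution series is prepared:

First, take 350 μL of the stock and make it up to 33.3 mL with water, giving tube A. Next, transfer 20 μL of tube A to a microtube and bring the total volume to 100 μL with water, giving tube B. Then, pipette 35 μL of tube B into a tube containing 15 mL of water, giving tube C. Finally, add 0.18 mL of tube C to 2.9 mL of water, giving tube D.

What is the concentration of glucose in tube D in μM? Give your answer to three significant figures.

0.286 μM

Step 1: 350 μL brought to 33.3 mL → factor 33300/350 = 95.143
Step 2: 20 μL brought to 100 μL → factor 100/20 = 5
Step 3: 35 μL + 15 mL = 15035 μL total → factor 15035/35 = 429.57
Step 4: 0.18 mL + 2.9 mL = 3.08 mL total → factor 3.08/0.18 = 17.111
Overall dilution factor = 95.143 × 5 × 429.57 × 17.111 = 3.4967 × 10^6
Final = 1.00 M / 3.4967 × 10^6 = 2.860 × 10^-7 M = 0.286 μM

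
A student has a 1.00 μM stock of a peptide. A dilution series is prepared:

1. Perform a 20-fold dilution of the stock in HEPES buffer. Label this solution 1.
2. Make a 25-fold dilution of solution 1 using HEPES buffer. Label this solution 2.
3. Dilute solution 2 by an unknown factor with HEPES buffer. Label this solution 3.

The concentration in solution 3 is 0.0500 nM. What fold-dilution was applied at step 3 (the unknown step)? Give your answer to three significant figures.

Step 1: 20-fold → factor 20
Step 2: 25-fold → factor 25
Step 3: unknown factor x
Product of known-step factors = 500
Overall factor = 1.00 μM / (0.0500 nM) = 20000
x = 20000 / 500 = 40.0

40.0-fold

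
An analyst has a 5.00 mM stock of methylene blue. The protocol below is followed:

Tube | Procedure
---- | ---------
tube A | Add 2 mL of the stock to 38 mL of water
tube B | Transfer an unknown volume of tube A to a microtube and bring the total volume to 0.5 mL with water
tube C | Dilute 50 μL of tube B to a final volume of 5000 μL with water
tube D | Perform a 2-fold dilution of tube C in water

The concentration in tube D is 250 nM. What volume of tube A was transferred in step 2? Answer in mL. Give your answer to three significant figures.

Step 1: 2 mL + 38 mL = 40 mL total → factor 40/2 = 20
Step 2: v brought to 0.5 mL → factor = 0.5 mL/v
Step 3: 50 μL brought to 5000 μL → factor 5000/50 = 100
Step 4: 2-fold → factor 2
Product of known-step factors = 4000
Overall factor = 5.00 mM / (250 nM) = 20000
Step-2 factor = 20000 / 4000 = 5
v = 0.5 mL / 5 = 0.100 mL

0.100 mL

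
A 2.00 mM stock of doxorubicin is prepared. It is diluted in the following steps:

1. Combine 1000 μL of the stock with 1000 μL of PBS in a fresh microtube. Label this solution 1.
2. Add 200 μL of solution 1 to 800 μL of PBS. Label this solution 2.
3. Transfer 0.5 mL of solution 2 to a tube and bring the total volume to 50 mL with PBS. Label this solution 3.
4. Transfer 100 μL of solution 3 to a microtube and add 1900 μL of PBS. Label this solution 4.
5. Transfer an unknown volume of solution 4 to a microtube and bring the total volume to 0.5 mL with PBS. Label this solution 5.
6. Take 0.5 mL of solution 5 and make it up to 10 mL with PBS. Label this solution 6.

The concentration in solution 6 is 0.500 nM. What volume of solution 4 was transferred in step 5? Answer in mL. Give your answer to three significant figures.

Step 1: 1000 μL + 1000 μL = 2000 μL total → factor 2000/1000 = 2
Step 2: 200 μL + 800 μL = 1000 μL total → factor 1000/200 = 5
Step 3: 0.5 mL brought to 50 mL → factor 50/0.5 = 100
Step 4: 100 μL + 1900 μL = 2000 μL total → factor 2000/100 = 20
Step 5: v brought to 0.5 mL → factor = 0.5 mL/v
Step 6: 0.5 mL brought to 10 mL → factor 10/0.5 = 20
Product of known-step factors = 4 × 10^5
Overall factor = 2.00 mM / (0.500 nM) = 4 × 10^6
Step-5 factor = 4 × 10^6 / 4 × 10^5 = 10
v = 0.5 mL / 10 = 0.0500 mL

0.0500 mL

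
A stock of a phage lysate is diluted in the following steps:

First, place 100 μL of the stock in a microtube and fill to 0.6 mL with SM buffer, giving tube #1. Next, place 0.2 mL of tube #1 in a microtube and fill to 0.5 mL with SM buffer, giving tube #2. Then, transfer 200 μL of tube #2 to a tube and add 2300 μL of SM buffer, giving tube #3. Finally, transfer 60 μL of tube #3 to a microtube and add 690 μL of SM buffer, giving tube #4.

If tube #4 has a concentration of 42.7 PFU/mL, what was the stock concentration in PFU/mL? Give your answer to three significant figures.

Step 1: 100 μL brought to 0.6 mL → factor 600/100 = 6
Step 2: 0.2 mL brought to 0.5 mL → factor 0.5/0.2 = 2.5
Step 3: 200 μL + 2300 μL = 2500 μL total → factor 2500/200 = 12.5
Step 4: 60 μL + 690 μL = 750 μL total → factor 750/60 = 12.5
Overall dilution factor = 6 × 2.5 × 12.5 × 12.5 = 2343.8
Stock = 42.7 PFU/mL × 2343.8 = 1.00 × 10^5 PFU/mL

1.00 × 10^5 PFU/mL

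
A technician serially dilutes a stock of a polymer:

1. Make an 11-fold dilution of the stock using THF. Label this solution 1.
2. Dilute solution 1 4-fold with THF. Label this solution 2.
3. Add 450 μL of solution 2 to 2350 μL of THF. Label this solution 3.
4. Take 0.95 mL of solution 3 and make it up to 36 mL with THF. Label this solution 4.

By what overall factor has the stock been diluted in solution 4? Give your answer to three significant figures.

Step 1: 11-fold → factor 11
Step 2: 4-fold → factor 4
Step 3: 450 μL + 2350 μL = 2800 μL total → factor 2800/450 = 6.2222
Step 4: 0.95 mL brought to 36 mL → factor 36/0.95 = 37.895
Overall dilution factor = 11 × 4 × 6.2222 × 37.895 = 10375

1.04 × 10^4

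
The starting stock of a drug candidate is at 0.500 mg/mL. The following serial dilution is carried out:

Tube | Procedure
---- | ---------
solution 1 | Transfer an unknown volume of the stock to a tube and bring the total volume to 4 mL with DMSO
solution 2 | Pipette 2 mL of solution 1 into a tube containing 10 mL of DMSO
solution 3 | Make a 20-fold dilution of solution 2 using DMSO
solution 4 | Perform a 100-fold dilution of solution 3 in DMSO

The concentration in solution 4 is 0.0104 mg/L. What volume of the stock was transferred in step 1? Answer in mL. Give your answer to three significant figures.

0.998 mL

Step 1: v brought to 4 mL → factor = 4 mL/v
Step 2: 2 mL + 10 mL = 12 mL total → factor 12/2 = 6
Step 3: 20-fold → factor 20
Step 4: 100-fold → factor 100
Product of known-step factors = 12000
Overall factor = 0.500 mg/mL / (0.0104 mg/L) = 48077
Step-1 factor = 48077 / 12000 = 4.0064
v = 4 mL / 4.0064 = 0.998 mL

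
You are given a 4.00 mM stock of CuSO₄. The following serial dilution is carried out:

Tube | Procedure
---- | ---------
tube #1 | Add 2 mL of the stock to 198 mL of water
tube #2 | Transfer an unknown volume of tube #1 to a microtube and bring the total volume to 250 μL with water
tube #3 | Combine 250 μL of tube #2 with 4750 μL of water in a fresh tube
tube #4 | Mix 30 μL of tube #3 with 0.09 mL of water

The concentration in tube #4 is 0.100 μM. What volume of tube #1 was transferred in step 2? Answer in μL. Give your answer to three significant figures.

50.0 μL

Step 1: 2 mL + 198 mL = 200 mL total → factor 200/2 = 100
Step 2: v brought to 250 μL → factor = 250 μL/v
Step 3: 250 μL + 4750 μL = 5000 μL total → factor 5000/250 = 20
Step 4: 30 μL + 0.09 mL = 120 μL total → factor 120/30 = 4
Product of known-step factors = 8000
Overall factor = 4.00 mM / (0.100 μM) = 40000
Step-2 factor = 40000 / 8000 = 5
v = 250 μL / 5 = 50.0 μL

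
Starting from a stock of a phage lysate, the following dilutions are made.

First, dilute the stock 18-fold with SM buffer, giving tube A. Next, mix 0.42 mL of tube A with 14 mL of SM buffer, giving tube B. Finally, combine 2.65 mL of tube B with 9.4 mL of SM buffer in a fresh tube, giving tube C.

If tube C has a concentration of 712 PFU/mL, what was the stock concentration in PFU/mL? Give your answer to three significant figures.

2.00 × 10^6 PFU/mL

Step 1: 18-fold → factor 18
Step 2: 0.42 mL + 14 mL = 14.42 mL total → factor 14.42/0.42 = 34.333
Step 3: 2.65 mL + 9.4 mL = 12.05 mL total → factor 12.05/2.65 = 4.5472
Overall dilution factor = 18 × 34.333 × 4.5472 = 2810.2
Stock = 712 PFU/mL × 2810.2 = 2.00 × 10^6 PFU/mL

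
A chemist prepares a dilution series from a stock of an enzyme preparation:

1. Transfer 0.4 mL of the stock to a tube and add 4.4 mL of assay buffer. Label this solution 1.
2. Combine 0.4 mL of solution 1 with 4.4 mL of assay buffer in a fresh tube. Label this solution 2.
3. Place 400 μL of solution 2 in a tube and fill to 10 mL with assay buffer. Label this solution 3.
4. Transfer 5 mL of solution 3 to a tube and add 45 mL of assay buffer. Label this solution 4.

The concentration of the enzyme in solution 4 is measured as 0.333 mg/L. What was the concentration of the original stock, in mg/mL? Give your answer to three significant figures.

Step 1: 0.4 mL + 4.4 mL = 4.8 mL total → factor 4.8/0.4 = 12
Step 2: 0.4 mL + 4.4 mL = 4.8 mL total → factor 4.8/0.4 = 12
Step 3: 400 μL brought to 10 mL → factor 10000/400 = 25
Step 4: 5 mL + 45 mL = 50 mL total → factor 50/5 = 10
Overall dilution factor = 12 × 12 × 25 × 10 = 36000
Stock = 0.333 mg/L × 36000 = 1.199 × 10^4 mg/L = 12.0 mg/mL

12.0 mg/mL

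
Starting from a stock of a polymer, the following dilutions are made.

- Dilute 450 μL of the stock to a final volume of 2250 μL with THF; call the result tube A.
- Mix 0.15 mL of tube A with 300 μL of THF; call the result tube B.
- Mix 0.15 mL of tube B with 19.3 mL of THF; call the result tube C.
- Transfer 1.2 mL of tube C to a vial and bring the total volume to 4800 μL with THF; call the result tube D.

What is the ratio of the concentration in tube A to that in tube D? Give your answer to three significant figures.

Step 1: 450 μL brought to 2250 μL → factor 2250/450 = 5
Step 2: 0.15 mL + 300 μL = 0.45 mL total → factor 0.45/0.15 = 3
Step 3: 0.15 mL + 19.3 mL = 19.45 mL total → factor 19.45/0.15 = 129.67
Step 4: 1.2 mL brought to 4800 μL → factor 4.8/1.2 = 4
Dilution factor to tube A = 5; to tube D = 7780
[tube A]/[tube D] = (factor to tube D)/(factor to tube A) = 7780/5 = 1.56 × 10^3

1.56 × 10^3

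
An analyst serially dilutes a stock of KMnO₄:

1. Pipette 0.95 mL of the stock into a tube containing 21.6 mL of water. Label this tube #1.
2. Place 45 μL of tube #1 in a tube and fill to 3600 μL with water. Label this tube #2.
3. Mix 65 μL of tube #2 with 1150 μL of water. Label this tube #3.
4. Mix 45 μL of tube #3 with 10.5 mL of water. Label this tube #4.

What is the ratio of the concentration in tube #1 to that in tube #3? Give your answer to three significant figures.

Step 1: 0.95 mL + 21.6 mL = 22.55 mL total → factor 22.55/0.95 = 23.737
Step 2: 45 μL brought to 3600 μL → factor 3600/45 = 80
Step 3: 65 μL + 1150 μL = 1215 μL total → factor 1215/65 = 18.692
Dilution factor to tube #1 = 23.737; to tube #3 = 35496
[tube #1]/[tube #3] = (factor to tube #3)/(factor to tube #1) = 35496/23.737 = 1.50 × 10^3

1.50 × 10^3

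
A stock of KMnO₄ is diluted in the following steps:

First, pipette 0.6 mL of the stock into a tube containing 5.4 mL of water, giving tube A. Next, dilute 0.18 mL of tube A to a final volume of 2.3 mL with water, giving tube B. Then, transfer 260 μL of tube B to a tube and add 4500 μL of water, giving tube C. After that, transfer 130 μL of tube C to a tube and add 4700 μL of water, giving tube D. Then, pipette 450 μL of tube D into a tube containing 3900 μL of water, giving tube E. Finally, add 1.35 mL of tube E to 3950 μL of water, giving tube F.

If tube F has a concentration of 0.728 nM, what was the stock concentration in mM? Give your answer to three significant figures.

2.40 mM

Step 1: 0.6 mL + 5.4 mL = 6 mL total → factor 6/0.6 = 10
Step 2: 0.18 mL brought to 2.3 mL → factor 2.3/0.18 = 12.778
Step 3: 260 μL + 4500 μL = 4760 μL total → factor 4760/260 = 18.308
Step 4: 130 μL + 4700 μL = 4830 μL total → factor 4830/130 = 37.154
Step 5: 450 μL + 3900 μL = 4350 μL total → factor 4350/450 = 9.6667
Step 6: 1.35 mL + 3950 μL = 5.3 mL total → factor 5.3/1.35 = 3.9259
Overall dilution factor = 10 × 12.778 × 18.308 × 37.154 × 9.6667 × 3.9259 = 3.2985 × 10^6
Stock = 0.728 nM × 3.2985 × 10^6 = 2.401 × 10^6 nM = 2.40 mM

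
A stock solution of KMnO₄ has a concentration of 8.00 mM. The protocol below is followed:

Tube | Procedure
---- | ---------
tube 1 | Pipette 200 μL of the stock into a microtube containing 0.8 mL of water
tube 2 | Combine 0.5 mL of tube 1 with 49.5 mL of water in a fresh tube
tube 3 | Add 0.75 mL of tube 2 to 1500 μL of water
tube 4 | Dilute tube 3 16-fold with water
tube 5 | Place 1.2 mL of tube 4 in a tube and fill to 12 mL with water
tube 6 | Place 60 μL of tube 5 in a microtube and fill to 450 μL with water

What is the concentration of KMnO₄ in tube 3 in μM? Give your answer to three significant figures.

5.33 μM

Step 1: 200 μL + 0.8 mL = 1000 μL total → factor 1000/200 = 5
Step 2: 0.5 mL + 49.5 mL = 50 mL total → factor 50/0.5 = 100
Step 3: 0.75 mL + 1500 μL = 2.25 mL total → factor 2.25/0.75 = 3
Dilution factor through tube 3 = 5 × 100 × 3 = 1500
[tube 3] = 8.00 mM / 1500 = 0.005333 mM = 5.33 μM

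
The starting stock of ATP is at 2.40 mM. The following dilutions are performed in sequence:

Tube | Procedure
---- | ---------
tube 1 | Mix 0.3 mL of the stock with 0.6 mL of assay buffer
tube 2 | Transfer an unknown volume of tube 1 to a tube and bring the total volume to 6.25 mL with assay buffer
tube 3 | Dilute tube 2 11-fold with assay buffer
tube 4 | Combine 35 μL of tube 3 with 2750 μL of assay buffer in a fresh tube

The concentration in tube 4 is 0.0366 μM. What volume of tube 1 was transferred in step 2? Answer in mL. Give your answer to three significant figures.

Step 1: 0.3 mL + 0.6 mL = 0.9 mL total → factor 0.9/0.3 = 3
Step 2: v brought to 6.25 mL → factor = 6.25 mL/v
Step 3: 11-fold → factor 11
Step 4: 35 μL + 2750 μL = 2785 μL total → factor 2785/35 = 79.571
Product of known-step factors = 2625.9
Overall factor = 2.40 mM / (0.0366 μM) = 65574
Step-2 factor = 65574 / 2625.9 = 24.972
v = 6.25 mL / 24.972 = 0.250 mL

0.250 mL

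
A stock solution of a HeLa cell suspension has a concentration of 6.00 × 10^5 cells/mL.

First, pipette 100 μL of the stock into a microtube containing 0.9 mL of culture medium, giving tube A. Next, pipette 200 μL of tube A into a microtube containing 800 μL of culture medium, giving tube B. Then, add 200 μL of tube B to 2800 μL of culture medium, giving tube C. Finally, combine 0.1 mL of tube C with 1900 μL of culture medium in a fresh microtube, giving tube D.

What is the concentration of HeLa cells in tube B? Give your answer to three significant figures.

Step 1: 100 μL + 0.9 mL = 1000 μL total → factor 1000/100 = 10
Step 2: 200 μL + 800 μL = 1000 μL total → factor 1000/200 = 5
Dilution factor through tube B = 10 × 5 = 50
[tube B] = 6.00 × 10^5 cells/mL / 50 = 1.20 × 10^4 cells/mL

1.20 × 10^4 cells/mL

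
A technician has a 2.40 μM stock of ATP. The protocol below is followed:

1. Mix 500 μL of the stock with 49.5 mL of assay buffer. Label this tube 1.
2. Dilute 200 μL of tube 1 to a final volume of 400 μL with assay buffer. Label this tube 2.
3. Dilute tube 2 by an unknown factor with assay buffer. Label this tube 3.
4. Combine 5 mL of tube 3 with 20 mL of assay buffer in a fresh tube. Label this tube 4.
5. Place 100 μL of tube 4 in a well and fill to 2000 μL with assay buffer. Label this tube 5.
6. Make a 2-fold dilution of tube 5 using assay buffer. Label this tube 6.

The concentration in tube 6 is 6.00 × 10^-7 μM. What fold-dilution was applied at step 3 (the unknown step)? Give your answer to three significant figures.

100-fold

Step 1: 500 μL + 49.5 mL = 50000 μL total → factor 50000/500 = 100
Step 2: 200 μL brought to 400 μL → factor 400/200 = 2
Step 3: unknown factor x
Step 4: 5 mL + 20 mL = 25 mL total → factor 25/5 = 5
Step 5: 100 μL brought to 2000 μL → factor 2000/100 = 20
Step 6: 2-fold → factor 2
Product of known-step factors = 40000
Overall factor = 2.40 μM / (6.00 × 10^-7 μM) = 4 × 10^6
x = 4 × 10^6 / 40000 = 100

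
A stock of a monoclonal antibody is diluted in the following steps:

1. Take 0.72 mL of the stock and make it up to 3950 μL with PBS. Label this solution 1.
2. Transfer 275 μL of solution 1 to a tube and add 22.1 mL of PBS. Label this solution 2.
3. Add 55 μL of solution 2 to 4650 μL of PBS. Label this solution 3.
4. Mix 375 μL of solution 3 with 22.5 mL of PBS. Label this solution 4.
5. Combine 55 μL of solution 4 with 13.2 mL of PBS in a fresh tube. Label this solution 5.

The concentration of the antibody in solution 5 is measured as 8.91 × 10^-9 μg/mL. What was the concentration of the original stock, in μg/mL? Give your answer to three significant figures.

5.00 μg/mL

Step 1: 0.72 mL brought to 3950 μL → factor 3.95/0.72 = 5.4861
Step 2: 275 μL + 22.1 mL = 22375 μL total → factor 22375/275 = 81.364
Step 3: 55 μL + 4650 μL = 4705 μL total → factor 4705/55 = 85.545
Step 4: 375 μL + 22.5 mL = 22875 μL total → factor 22875/375 = 61
Step 5: 55 μL + 13.2 mL = 13255 μL total → factor 13255/55 = 241
Overall dilution factor = 5.4861 × 81.364 × 85.545 × 61 × 241 = 5.6136 × 10^8
Stock = 8.91 × 10^-9 μg/mL × 5.6136 × 10^8 = 5.00 μg/mL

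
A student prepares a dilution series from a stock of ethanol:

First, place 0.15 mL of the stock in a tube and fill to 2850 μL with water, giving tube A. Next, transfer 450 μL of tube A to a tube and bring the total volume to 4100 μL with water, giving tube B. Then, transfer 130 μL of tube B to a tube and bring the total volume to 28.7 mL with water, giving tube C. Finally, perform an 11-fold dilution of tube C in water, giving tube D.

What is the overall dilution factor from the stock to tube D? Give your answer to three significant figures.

Step 1: 0.15 mL brought to 2850 μL → factor 2.85/0.15 = 19
Step 2: 450 μL brought to 4100 μL → factor 4100/450 = 9.1111
Step 3: 130 μL brought to 28.7 mL → factor 28700/130 = 220.77
Step 4: 11-fold → factor 11
Overall dilution factor = 19 × 9.1111 × 220.77 × 11 = 4.2039 × 10^5

4.20 × 10^5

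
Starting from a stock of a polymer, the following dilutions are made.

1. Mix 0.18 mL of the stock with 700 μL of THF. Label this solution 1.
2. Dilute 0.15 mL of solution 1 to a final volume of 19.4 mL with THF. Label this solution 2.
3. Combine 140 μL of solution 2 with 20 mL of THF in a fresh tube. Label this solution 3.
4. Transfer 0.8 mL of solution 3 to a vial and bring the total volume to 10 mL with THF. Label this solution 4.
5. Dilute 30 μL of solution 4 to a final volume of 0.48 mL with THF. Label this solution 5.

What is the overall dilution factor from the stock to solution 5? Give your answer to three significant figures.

1.82 × 10^7

Step 1: 0.18 mL + 700 μL = 0.88 mL total → factor 0.88/0.18 = 4.8889
Step 2: 0.15 mL brought to 19.4 mL → factor 19.4/0.15 = 129.33
Step 3: 140 μL + 20 mL = 20140 μL total → factor 20140/140 = 143.86
Step 4: 0.8 mL brought to 10 mL → factor 10/0.8 = 12.5
Step 5: 30 μL brought to 0.48 mL → factor 480/30 = 16
Overall dilution factor = 4.8889 × 129.33 × 143.86 × 12.5 × 16 = 1.8192 × 10^7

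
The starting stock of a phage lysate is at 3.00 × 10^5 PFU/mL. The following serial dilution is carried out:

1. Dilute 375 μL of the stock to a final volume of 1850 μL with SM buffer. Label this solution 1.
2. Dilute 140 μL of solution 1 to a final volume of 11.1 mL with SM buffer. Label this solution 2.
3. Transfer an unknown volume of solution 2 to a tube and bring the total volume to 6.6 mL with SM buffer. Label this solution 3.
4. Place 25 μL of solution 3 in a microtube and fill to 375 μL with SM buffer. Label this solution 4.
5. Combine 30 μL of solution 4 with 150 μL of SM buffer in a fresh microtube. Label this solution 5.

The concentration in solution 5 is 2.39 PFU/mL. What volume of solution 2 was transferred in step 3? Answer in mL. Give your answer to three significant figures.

1.85 mL

Step 1: 375 μL brought to 1850 μL → factor 1850/375 = 4.9333
Step 2: 140 μL brought to 11.1 mL → factor 11100/140 = 79.286
Step 3: v brought to 6.6 mL → factor = 6.6 mL/v
Step 4: 25 μL brought to 375 μL → factor 375/25 = 15
Step 5: 30 μL + 150 μL = 180 μL total → factor 180/30 = 6
Product of known-step factors = 35203
Overall factor = 3.00 × 10^5 PFU/mL / (2.39 PFU/mL) = 1.2552 × 10^5
Step-3 factor = 1.2552 × 10^5 / 35203 = 3.5657
v = 6.6 mL / 3.5657 = 1.85 mL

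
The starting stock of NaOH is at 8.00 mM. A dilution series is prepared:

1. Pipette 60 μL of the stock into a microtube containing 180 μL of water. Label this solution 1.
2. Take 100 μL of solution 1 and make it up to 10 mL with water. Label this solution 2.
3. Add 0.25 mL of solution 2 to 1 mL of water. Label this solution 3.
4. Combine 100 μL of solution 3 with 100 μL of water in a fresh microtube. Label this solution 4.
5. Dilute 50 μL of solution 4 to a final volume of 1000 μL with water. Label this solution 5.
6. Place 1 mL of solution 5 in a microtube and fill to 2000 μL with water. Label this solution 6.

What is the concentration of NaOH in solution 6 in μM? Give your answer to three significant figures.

Step 1: 60 μL + 180 μL = 240 μL total → factor 240/60 = 4
Step 2: 100 μL brought to 10 mL → factor 10000/100 = 100
Step 3: 0.25 mL + 1 mL = 1.25 mL total → factor 1.25/0.25 = 5
Step 4: 100 μL + 100 μL = 200 μL total → factor 200/100 = 2
Step 5: 50 μL brought to 1000 μL → factor 1000/50 = 20
Step 6: 1 mL brought to 2000 μL → factor 2/1 = 2
Overall dilution factor = 4 × 100 × 5 × 2 × 20 × 2 = 1.6 × 10^5
Final = 8.00 mM / 1.6 × 10^5 = 5.000 × 10^-5 mM = 0.0500 μM

0.0500 μM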